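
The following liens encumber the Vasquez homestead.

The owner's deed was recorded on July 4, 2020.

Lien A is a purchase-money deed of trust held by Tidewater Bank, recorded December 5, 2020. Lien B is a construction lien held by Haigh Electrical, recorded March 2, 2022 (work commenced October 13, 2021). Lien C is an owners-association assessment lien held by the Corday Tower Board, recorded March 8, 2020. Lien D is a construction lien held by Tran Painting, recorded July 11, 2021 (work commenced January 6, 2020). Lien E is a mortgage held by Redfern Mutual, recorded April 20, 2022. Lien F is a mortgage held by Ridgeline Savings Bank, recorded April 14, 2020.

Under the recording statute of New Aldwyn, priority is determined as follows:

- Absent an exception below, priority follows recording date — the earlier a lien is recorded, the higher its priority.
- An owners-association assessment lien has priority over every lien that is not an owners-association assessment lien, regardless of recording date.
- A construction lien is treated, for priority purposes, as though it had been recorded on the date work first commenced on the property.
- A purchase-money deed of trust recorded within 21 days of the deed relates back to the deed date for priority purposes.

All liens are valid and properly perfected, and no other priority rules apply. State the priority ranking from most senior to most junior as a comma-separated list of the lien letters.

C, D, F, A, B, E

Effective dates: A missed the 21-day window (154 days after the deed), so its recording date stands; B is treated as recorded October 13, 2021, the work-commencement date; D's effective date is January 6, 2020, when work began.
C is an owners-association assessment lien, so it outranks all other liens regardless of date.
The other liens, earliest effective date first: D (January 6, 2020), F (April 14, 2020), A (December 5, 2020), B (October 13, 2021), E (April 20, 2022).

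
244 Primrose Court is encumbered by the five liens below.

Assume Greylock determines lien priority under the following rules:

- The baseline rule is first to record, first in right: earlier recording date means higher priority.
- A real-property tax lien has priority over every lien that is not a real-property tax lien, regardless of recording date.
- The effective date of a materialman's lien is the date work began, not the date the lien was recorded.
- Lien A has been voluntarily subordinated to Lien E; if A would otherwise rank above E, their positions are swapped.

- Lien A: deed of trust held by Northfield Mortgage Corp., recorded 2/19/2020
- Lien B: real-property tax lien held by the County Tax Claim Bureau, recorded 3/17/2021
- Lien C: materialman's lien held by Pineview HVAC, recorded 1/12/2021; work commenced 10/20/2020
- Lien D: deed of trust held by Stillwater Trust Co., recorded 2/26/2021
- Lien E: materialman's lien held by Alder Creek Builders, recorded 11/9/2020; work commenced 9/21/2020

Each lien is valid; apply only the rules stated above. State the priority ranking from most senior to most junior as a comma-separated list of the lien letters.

Effective dates after the stated exceptions: C's effective date is 10/20/2020, when work began; E relates back to 9/21/2020 (work commenced).
B is a real-property tax lien and takes priority over every other lien.
The other liens, earliest effective date first: A (2/19/2020), E (9/21/2020), C (10/20/2020), D (2/26/2021).
A is senior to E before the subordination, so the two trade places.

B, E, A, C, D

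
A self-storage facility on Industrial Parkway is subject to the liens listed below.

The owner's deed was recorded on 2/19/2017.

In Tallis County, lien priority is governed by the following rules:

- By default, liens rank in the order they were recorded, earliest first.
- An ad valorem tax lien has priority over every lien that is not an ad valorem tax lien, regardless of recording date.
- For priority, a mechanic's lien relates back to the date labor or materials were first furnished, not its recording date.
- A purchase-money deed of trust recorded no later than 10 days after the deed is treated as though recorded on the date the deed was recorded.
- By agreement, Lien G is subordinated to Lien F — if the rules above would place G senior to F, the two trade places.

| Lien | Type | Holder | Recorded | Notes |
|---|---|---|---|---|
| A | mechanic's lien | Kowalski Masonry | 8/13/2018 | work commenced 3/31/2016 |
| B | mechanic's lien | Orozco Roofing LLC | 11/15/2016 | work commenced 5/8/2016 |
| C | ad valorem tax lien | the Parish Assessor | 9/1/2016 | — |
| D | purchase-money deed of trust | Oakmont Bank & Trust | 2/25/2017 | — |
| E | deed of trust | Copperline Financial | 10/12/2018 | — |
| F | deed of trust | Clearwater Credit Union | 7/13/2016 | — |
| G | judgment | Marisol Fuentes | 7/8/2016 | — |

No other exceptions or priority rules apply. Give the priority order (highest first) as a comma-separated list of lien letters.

C, A, B, F, G, D, E

Effective dates: A's effective date is 3/31/2016, when work began; B is treated as recorded 5/8/2016, the work-commencement date; D's effective date is the deed date, 2/19/2017.
C is an ad valorem tax lien, so it outranks all other liens regardless of date.
Ordering the rest by effective date: A (3/31/2016), B (5/8/2016), G (7/8/2016), F (7/13/2016), D (2/19/2017), E (10/12/2018).
G is senior to F before the subordination, so the two trade places.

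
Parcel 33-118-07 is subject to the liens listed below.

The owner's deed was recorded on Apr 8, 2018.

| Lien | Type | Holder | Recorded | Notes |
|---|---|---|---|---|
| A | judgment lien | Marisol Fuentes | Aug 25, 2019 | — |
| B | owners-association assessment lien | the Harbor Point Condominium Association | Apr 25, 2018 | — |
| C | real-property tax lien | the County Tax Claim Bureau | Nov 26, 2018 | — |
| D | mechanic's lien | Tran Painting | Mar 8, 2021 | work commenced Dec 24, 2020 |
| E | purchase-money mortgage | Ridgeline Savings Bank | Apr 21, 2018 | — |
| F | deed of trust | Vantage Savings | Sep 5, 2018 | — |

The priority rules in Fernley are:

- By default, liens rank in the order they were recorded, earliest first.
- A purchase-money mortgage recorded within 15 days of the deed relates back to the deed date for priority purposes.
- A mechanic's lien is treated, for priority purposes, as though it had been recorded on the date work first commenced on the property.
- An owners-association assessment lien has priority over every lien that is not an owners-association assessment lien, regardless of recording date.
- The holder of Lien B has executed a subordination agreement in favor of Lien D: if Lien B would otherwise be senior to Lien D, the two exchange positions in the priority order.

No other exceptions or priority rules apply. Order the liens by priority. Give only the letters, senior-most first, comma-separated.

D, E, F, C, A, B

Adjusting effective dates: D relates back to Dec 24, 2020 (work commenced); E relates back to the deed date Apr 8, 2018.
B is an owners-association assessment lien, so it outranks all other liens regardless of date.
Ordering the rest by effective date: E (Apr 8, 2018), F (Sep 5, 2018), C (Nov 26, 2018), A (Aug 25, 2019), D (Dec 24, 2020).
B is senior to D before the subordination, so the two trade places.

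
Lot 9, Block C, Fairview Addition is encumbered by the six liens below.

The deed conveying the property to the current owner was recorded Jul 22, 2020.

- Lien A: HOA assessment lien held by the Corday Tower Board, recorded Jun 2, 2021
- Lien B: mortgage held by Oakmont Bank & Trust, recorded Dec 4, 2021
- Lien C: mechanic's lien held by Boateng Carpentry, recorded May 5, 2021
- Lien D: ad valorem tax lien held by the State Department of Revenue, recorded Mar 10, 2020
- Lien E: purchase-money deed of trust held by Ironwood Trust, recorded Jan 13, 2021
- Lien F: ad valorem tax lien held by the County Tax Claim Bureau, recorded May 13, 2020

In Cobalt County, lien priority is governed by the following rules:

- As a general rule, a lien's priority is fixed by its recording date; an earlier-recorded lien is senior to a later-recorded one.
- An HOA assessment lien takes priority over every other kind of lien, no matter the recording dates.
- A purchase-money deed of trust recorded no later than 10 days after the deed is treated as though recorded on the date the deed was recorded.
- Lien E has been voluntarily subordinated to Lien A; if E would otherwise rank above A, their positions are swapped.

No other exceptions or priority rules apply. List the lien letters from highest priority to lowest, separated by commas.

A, D, F, E, C, B

Effective dates after the stated exceptions: E missed the 10-day window (175 days after the deed), so its recording date stands.
As an HOA assessment lien, A is senior to every other lien.
Among the remaining liens, by effective date: D (Mar 10, 2020), F (May 13, 2020), E (Jan 13, 2021), C (May 5, 2021), B (Dec 4, 2021).
E is already junior to A, so the subordination agreement changes nothing.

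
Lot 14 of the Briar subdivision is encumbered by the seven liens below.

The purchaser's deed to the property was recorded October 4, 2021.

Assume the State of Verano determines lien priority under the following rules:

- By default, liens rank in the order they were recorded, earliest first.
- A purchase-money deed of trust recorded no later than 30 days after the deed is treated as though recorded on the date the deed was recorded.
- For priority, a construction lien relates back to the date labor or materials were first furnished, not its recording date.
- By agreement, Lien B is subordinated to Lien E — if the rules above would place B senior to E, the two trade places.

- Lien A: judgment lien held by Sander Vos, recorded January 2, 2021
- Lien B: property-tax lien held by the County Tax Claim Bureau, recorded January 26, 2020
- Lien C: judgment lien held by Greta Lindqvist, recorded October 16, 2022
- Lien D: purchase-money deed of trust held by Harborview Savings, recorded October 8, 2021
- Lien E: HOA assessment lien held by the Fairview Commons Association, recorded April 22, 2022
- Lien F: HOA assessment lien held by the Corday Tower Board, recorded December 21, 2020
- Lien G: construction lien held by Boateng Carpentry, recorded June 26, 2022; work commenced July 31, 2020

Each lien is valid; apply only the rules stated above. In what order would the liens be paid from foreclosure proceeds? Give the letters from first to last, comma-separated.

E, G, F, A, D, B, C

First, effective dates: D relates back to the deed date October 4, 2021; G is treated as recorded July 31, 2020, the work-commencement date.
By effective date: B (January 26, 2020), G (July 31, 2020), F (December 21, 2020), A (January 2, 2021), D (October 4, 2021), E (April 22, 2022), C (October 16, 2022).
Because B would otherwise rank above E, the subordination swaps them.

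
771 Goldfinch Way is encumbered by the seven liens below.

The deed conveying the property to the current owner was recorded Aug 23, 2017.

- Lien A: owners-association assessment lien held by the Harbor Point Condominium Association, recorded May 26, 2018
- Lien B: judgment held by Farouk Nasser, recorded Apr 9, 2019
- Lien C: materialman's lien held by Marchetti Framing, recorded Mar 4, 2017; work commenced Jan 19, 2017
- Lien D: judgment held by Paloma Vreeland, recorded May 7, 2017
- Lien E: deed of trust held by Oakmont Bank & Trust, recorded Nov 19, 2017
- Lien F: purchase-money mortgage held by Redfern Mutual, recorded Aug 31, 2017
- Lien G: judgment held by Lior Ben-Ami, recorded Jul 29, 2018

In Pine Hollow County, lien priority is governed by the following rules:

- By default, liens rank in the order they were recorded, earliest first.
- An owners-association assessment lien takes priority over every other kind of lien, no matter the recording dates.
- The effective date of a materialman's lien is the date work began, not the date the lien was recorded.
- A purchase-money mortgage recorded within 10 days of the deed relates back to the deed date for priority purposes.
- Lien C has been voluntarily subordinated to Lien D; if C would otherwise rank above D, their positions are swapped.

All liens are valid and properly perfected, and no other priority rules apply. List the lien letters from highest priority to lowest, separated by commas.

A, D, C, F, E, G, B

Effective dates after the stated exceptions: C relates back to Jan 19, 2017 (work commenced); F's effective date is the deed date, Aug 23, 2017.
A is an owners-association assessment lien, so it outranks all other liens regardless of date.
Among the remaining liens, by effective date: C (Jan 19, 2017), D (May 7, 2017), F (Aug 23, 2017), E (Nov 19, 2017), G (Jul 29, 2018), B (Apr 9, 2019).
Because C would otherwise rank above D, the subordination swaps them.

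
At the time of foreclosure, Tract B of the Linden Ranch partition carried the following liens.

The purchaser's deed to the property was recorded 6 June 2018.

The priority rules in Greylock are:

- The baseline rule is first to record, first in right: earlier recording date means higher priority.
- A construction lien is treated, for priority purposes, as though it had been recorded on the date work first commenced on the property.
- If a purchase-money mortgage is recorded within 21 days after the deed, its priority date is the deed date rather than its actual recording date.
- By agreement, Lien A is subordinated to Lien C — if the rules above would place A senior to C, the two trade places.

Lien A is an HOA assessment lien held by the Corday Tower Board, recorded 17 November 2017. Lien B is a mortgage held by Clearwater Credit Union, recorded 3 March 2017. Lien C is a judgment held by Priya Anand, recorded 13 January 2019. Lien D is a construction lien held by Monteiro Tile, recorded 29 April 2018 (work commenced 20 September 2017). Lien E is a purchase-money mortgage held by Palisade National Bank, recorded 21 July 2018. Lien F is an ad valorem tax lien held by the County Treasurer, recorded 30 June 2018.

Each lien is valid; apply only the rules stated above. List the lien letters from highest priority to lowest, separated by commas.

B, D, C, F, E, A

Effective dates after the stated exceptions: D relates back to 20 September 2017 (work commenced); E was recorded 45 days after the deed, outside the 21-day window, so it keeps its recording date.
By effective date, earliest first: B (3 March 2017), D (20 September 2017), A (17 November 2017), F (30 June 2018), E (21 July 2018), C (13 January 2019).
A would otherwise be senior to C, so under the subordination agreement A and C exchange positions.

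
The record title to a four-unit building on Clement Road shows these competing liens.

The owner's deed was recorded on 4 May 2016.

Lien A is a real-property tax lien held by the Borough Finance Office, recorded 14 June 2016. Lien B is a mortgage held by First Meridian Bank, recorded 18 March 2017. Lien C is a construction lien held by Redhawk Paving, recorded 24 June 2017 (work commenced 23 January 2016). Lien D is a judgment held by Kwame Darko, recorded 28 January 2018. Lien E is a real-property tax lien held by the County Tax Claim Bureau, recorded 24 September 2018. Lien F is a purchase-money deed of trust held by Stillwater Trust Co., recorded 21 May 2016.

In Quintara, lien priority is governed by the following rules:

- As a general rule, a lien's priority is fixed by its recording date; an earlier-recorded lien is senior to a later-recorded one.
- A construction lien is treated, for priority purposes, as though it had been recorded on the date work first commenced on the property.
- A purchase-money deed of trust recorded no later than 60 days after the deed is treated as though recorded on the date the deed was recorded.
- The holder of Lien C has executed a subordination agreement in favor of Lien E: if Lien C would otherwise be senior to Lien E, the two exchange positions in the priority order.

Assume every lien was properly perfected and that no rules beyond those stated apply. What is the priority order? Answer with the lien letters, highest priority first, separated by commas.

E, F, A, B, D, C

Effective dates: C's effective date is 23 January 2016, when work began; F's effective date is the deed date, 4 May 2016.
Sorted by effective date: C (23 January 2016), F (4 May 2016), A (14 June 2016), B (18 March 2017), D (28 January 2018), E (24 September 2018).
The subordination applies — C was senior to E — so C and E swap.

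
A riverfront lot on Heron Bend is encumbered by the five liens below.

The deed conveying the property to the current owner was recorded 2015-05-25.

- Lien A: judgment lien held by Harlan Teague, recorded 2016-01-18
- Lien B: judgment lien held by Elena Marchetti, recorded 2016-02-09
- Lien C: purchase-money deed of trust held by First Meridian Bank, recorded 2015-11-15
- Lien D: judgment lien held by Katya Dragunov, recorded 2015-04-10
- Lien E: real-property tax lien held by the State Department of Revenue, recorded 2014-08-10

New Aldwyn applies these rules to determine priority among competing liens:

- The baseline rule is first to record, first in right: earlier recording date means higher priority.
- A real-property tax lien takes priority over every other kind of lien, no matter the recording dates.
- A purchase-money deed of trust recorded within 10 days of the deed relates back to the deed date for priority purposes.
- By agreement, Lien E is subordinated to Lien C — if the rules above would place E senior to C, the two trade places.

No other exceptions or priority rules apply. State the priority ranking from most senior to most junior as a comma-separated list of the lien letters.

Effective dates: C was recorded 174 days after the deed, outside the 10-day window, so it keeps its recording date.
E, as a real-property tax lien, has superpriority and ranks first.
The other liens, earliest effective date first: D (2015-04-10), C (2015-11-15), A (2016-01-18), B (2016-02-09).
The subordination applies — E was senior to C — so E and C swap.

C, D, E, A, B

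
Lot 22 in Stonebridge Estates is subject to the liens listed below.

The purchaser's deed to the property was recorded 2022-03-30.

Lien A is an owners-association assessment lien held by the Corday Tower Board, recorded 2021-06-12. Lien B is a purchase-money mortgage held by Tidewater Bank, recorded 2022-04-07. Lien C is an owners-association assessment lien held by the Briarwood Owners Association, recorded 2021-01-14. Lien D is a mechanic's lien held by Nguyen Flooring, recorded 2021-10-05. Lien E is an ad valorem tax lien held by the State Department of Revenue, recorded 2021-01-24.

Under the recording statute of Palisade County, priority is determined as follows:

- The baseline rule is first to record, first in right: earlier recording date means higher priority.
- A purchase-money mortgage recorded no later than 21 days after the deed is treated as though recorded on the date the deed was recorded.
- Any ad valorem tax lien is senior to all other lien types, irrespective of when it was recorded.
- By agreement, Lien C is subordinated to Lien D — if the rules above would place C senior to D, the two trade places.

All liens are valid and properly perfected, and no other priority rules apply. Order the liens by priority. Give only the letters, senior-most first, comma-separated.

First, effective dates: B's effective date is the deed date, 2022-03-30.
As an ad valorem tax lien, E is senior to every other lien.
Among the remaining liens, by effective date: C (2021-01-14), A (2021-06-12), D (2021-10-05), B (2022-03-30).
The subordination applies — C was senior to D — so C and D swap.

E, D, A, C, B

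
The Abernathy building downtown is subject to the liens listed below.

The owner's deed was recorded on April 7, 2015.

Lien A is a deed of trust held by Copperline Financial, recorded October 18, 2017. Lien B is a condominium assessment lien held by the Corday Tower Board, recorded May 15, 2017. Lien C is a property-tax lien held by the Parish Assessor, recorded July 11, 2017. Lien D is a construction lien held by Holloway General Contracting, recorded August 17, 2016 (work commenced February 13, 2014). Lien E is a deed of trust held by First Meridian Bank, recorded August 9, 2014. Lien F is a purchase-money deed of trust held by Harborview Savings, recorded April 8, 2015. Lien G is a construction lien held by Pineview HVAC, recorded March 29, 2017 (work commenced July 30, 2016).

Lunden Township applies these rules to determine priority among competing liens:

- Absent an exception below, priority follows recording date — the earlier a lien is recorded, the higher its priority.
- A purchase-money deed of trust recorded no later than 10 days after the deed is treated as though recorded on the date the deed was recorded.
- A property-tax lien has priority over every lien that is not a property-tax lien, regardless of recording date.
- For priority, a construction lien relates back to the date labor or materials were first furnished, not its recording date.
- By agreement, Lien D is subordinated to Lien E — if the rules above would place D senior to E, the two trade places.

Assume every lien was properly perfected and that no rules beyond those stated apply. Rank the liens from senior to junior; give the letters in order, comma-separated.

C, E, D, F, G, B, A

Adjusting effective dates: D is treated as recorded February 13, 2014, the work-commencement date; F relates back to the deed date April 7, 2015; G's effective date is July 30, 2016, when work began.
C, as a property-tax lien, has superpriority and ranks first.
The other liens, earliest effective date first: D (February 13, 2014), E (August 9, 2014), F (April 7, 2015), G (July 30, 2016), B (May 15, 2017), A (October 18, 2017).
The subordination applies — D was senior to E — so D and E swap.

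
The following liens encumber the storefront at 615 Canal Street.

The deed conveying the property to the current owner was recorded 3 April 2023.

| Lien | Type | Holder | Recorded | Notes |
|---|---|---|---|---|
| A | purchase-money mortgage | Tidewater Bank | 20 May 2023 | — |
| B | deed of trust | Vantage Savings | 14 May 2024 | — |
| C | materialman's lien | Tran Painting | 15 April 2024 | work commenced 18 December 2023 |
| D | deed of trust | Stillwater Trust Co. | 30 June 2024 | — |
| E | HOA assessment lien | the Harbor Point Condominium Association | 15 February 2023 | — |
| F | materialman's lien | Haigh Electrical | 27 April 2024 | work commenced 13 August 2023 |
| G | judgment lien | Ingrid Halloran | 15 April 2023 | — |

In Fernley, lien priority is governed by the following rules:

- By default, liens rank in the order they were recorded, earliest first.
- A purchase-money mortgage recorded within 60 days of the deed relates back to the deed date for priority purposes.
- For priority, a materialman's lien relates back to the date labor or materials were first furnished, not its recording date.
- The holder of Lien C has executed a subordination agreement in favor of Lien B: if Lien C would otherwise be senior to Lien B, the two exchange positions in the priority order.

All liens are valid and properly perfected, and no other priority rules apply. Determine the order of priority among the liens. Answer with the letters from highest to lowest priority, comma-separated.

E, A, G, F, B, C, D

Effective dates: A's effective date is the deed date, 3 April 2023; C's effective date is 18 December 2023, when work began; F is treated as recorded 13 August 2023, the work-commencement date.
By effective date, earliest first: E (15 February 2023), A (3 April 2023), G (15 April 2023), F (13 August 2023), C (18 December 2023), B (14 May 2024), D (30 June 2024).
C is senior to B before the subordination, so the two trade places.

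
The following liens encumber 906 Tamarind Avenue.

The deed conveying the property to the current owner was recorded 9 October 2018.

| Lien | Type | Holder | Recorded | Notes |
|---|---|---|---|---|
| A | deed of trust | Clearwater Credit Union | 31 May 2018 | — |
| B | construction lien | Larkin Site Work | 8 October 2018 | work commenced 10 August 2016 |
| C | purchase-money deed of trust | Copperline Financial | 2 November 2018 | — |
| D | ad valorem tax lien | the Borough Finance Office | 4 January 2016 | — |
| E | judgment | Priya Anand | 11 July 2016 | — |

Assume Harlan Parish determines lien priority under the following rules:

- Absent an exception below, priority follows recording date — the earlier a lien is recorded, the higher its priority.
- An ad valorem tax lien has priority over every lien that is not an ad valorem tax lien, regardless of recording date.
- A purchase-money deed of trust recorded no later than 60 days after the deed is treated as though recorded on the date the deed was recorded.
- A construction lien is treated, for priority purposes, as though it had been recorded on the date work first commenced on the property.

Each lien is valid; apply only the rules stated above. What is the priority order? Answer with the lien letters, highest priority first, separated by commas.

First, effective dates: B's effective date is 10 August 2016, when work began; C was recorded within the 60-day window, so its effective date is the deed date 9 October 2018.
D is an ad valorem tax lien and takes priority over every other lien.
Among the remaining liens, by effective date: E (11 July 2016), B (10 August 2016), A (31 May 2018), C (9 October 2018).

D, E, B, A, C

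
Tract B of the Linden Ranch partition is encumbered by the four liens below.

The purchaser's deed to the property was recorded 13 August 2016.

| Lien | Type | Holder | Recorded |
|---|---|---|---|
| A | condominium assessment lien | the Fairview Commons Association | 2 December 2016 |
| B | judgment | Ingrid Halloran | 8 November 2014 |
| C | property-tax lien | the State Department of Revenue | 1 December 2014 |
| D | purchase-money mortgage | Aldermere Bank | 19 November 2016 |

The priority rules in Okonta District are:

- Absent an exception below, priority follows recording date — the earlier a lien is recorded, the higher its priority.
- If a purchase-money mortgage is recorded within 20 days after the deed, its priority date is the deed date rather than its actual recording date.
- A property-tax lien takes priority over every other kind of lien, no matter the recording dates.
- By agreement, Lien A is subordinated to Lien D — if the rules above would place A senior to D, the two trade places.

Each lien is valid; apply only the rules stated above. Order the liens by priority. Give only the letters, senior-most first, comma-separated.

Effective dates: D missed the 20-day window (98 days after the deed), so its recording date stands.
C is a property-tax lien, so it outranks all other liens regardless of date.
Remaining liens by effective date: B (8 November 2014), D (19 November 2016), A (2 December 2016).
A is already junior to D, so the subordination agreement changes nothing.

C, B, D, A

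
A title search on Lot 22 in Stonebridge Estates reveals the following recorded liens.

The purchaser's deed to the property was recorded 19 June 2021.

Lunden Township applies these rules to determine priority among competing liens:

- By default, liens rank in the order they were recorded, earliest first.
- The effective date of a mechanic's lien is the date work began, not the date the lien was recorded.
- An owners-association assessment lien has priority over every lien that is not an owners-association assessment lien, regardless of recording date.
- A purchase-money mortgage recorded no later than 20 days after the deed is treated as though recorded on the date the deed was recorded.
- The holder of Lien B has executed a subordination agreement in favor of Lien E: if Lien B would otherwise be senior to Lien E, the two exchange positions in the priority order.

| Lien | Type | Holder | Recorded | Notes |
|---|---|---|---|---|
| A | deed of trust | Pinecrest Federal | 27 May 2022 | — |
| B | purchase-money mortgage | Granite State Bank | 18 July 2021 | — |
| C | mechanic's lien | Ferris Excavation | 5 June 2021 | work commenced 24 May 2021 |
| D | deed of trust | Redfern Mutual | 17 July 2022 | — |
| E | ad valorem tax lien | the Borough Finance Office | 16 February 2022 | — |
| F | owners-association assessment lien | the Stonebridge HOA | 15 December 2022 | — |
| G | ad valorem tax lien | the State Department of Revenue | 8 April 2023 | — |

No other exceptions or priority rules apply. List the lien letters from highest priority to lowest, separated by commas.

F, C, E, B, A, D, G

Effective dates after the stated exceptions: B was recorded 29 days after the deed — beyond 20 days — so no relation-back applies; C relates back to 24 May 2021 (work commenced).
F, as an owners-association assessment lien, has superpriority and ranks first.
Remaining liens by effective date: C (24 May 2021), B (18 July 2021), E (16 February 2022), A (27 May 2022), D (17 July 2022), G (8 April 2023).
B would otherwise be senior to E, so under the subordination agreement B and E exchange positions.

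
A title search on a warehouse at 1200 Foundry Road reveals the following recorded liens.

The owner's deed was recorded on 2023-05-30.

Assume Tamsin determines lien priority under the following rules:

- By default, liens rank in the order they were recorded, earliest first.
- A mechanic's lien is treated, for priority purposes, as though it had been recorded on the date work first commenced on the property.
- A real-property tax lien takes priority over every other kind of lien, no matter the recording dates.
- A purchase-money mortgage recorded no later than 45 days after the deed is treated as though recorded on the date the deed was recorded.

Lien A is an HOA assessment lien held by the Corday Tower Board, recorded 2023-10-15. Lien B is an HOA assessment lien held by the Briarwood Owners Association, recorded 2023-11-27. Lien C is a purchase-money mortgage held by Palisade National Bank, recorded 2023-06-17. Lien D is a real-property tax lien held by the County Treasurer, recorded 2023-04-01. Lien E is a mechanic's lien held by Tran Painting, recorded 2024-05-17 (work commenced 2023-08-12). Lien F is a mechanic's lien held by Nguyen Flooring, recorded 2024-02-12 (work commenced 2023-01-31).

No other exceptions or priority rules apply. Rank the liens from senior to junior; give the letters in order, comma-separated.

First, effective dates: C was recorded within the 45-day window, so its effective date is the deed date 2023-05-30; E relates back to 2023-08-12 (work commenced); F relates back to 2023-01-31 (work commenced).
D is a real-property tax lien and takes priority over every other lien.
Among the remaining liens, by effective date: F (2023-01-31), C (2023-05-30), E (2023-08-12), A (2023-10-15), B (2023-11-27).

D, F, C, E, A, B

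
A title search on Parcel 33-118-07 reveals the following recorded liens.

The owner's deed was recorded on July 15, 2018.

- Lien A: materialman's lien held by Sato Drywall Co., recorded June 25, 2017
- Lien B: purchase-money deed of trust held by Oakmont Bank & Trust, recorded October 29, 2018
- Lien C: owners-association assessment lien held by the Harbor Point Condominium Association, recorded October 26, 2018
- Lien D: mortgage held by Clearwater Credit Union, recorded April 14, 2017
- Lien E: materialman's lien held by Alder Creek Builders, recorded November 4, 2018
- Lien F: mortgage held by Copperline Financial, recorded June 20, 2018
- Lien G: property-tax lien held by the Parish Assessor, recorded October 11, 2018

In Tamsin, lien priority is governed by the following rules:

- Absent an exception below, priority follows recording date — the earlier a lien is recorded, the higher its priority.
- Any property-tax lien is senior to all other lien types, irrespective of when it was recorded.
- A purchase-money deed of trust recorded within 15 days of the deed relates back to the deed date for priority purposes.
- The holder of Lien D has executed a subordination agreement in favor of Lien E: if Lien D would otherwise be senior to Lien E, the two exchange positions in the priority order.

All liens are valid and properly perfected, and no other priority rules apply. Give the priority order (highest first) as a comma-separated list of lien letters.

G, E, A, F, C, B, D

Effective dates after the stated exceptions: B missed the 15-day window (106 days after the deed), so its recording date stands.
G is a property-tax lien and takes priority over every other lien.
Ordering the rest by effective date: D (April 14, 2017), A (June 25, 2017), F (June 20, 2018), C (October 26, 2018), B (October 29, 2018), E (November 4, 2018).
The subordination applies — D was senior to E — so D and E swap.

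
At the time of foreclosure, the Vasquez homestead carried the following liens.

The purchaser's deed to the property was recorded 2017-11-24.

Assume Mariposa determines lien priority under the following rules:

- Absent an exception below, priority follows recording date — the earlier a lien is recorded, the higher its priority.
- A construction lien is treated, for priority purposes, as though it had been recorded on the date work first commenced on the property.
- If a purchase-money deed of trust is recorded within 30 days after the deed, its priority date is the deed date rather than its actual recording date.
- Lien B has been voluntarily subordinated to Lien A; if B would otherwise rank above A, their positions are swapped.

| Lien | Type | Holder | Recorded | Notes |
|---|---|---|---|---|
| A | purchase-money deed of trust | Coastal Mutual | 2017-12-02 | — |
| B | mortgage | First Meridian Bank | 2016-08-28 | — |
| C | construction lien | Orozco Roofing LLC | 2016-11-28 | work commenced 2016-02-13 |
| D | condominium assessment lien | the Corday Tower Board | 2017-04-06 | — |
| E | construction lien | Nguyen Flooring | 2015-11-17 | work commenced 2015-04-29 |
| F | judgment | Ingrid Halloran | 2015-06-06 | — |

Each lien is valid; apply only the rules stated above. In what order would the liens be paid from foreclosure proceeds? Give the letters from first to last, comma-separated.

First, effective dates: A was recorded within the 30-day window, so its effective date is the deed date 2017-11-24; C relates back to 2016-02-13 (work commenced); E relates back to 2015-04-29 (work commenced).
Sorted by effective date: E (2015-04-29), F (2015-06-06), C (2016-02-13), B (2016-08-28), D (2017-04-06), A (2017-11-24).
B would otherwise be senior to A, so under the subordination agreement B and A exchange positions.

E, F, C, A, D, B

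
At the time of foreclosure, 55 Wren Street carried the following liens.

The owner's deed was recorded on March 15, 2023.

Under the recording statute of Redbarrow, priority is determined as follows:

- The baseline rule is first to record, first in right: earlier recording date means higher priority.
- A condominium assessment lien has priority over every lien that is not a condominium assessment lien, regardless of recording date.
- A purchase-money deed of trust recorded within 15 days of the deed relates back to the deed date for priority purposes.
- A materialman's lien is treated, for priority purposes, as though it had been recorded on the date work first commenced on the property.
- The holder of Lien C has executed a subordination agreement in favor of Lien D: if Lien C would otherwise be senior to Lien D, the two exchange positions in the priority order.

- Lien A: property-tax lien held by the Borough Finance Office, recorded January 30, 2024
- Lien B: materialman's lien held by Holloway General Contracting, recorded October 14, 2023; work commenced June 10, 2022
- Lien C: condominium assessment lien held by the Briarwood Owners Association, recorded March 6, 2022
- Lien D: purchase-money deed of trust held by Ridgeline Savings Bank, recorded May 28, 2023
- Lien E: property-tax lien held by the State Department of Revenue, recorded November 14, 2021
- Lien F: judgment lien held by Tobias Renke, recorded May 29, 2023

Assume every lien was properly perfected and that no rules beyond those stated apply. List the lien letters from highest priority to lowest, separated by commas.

First, effective dates: B's effective date is June 10, 2022, when work began; D missed the 15-day window (74 days after the deed), so its recording date stands.
As a condominium assessment lien, C is senior to every other lien.
Remaining liens by effective date: E (November 14, 2021), B (June 10, 2022), D (May 28, 2023), F (May 29, 2023), A (January 30, 2024).
C is senior to D before the subordination, so the two trade places.

D, E, B, C, F, A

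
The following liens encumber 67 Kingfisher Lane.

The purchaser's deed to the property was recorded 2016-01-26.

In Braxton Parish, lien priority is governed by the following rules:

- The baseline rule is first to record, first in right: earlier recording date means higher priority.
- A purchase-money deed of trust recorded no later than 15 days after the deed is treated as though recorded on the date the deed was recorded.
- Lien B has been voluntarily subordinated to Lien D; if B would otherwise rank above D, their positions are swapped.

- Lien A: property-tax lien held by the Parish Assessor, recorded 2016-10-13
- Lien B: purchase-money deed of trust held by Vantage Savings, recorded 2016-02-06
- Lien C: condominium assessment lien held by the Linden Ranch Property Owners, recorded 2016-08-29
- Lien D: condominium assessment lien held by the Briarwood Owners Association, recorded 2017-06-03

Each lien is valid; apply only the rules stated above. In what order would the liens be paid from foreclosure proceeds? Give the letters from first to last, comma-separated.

D, C, A, B

Effective dates after the stated exceptions: B's effective date is the deed date, 2016-01-26.
By effective date, earliest first: B (2016-01-26), C (2016-08-29), A (2016-10-13), D (2017-06-03).
The subordination applies — B was senior to D — so B and D swap.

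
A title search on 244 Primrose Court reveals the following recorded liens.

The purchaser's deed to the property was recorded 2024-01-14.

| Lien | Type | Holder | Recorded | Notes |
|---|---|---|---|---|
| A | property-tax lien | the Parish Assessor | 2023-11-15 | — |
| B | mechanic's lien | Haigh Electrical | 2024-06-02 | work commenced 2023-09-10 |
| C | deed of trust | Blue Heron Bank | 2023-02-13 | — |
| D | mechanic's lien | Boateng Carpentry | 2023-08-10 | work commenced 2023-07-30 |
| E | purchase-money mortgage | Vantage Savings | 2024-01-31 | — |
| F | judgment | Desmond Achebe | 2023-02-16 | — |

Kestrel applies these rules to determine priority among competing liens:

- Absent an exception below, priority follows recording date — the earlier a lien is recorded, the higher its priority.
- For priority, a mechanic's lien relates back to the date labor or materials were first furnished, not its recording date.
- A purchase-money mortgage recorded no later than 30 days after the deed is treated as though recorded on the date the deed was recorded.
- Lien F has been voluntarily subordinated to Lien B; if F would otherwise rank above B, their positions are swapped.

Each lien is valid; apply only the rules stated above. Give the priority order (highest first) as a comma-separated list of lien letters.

C, B, D, F, A, E

First, effective dates: B relates back to 2023-09-10 (work commenced); D is treated as recorded 2023-07-30, the work-commencement date; E was recorded within the 30-day window, so its effective date is the deed date 2024-01-14.
Ordering by effective date: C (2023-02-13), F (2023-02-16), D (2023-07-30), B (2023-09-10), A (2023-11-15), E (2024-01-14).
Because F would otherwise rank above B, the subordination swaps them.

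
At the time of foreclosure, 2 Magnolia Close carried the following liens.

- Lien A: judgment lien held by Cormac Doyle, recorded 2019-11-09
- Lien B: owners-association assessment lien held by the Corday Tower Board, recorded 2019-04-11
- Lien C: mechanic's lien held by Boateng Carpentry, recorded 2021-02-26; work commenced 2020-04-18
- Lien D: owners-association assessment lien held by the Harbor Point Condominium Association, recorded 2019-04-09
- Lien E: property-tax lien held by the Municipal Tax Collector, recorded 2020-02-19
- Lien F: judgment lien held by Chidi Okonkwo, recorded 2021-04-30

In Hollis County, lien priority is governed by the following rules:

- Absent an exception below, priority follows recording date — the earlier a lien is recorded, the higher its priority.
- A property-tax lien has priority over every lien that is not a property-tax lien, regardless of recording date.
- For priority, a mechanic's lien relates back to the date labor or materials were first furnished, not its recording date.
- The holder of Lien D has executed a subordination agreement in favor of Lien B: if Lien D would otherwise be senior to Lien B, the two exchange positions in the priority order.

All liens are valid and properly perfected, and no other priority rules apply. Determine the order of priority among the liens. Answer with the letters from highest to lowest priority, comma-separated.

First, effective dates: C is treated as recorded 2020-04-18, the work-commencement date.
E is a property-tax lien, so it outranks all other liens regardless of date.
Among the remaining liens, by effective date: D (2019-04-09), B (2019-04-11), A (2019-11-09), C (2020-04-18), F (2021-04-30).
Because D would otherwise rank above B, the subordination swaps them.

E, B, D, A, C, F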